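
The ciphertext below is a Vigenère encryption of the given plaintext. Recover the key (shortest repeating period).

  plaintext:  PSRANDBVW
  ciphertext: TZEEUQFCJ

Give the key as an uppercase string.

  i= 0: T-P =  4 → E
  i= 1: Z-S =  7 → H
  i= 2: E-R = 13 → N
  i= 3: E-A =  4 → E
  i= 4: U-N =  7 → H
  i= 5: Q-D = 13 → N
  i= 6: F-B =  4 → E
  i= 7: C-V =  7 → H
  i= 8: J-W = 13 → N
  shifts repeat with period 3: EHN

EHN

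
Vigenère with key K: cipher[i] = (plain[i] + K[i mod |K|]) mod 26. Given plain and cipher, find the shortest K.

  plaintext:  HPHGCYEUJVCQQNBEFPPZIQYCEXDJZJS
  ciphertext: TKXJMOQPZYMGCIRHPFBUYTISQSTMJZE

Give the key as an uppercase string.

  i= 0: T-H = 12 → M
  i= 1: K-P = 21 → V
  i= 2: X-H = 16 → Q
  i= 3: J-G =  3 → D
  i= 4: M-C = 10 → K
  i= 5: O-Y = 16 → Q
  i= 6: Q-E = 12 → M
  i= 7: P-U = 21 → V
  i= 8: Z-J = 16 → Q
  i= 9: Y-V =  3 → D
  i=10: M-C = 10 → K
  i=11: G-Q = 16 → Q
  i=12: C-Q = 12 → M
  i=13: I-N = 21 → V
  i=14: R-B = 16 → Q
  i=15: H-E =  3 → D
  i=16: P-F = 10 → K
  i=17: F-P = 16 → Q
  i=18: B-P = 12 → M
  i=19: U-Z = 21 → V
  i=20: Y-I = 16 → Q
  i=21: T-Q =  3 → D
  i=22: I-Y = 10 → K
  i=23: S-C = 16 → Q
  i=24: Q-E = 12 → M
  i=25: S-X = 21 → V
  i=26: T-D = 16 → Q
  i=27: M-J =  3 → D
  i=28: J-Z = 10 → K
  i=29: Z-J = 16 → Q
  i=30: E-S = 12 → M
  shifts repeat with period 6: MVQDKQ

MVQDKQ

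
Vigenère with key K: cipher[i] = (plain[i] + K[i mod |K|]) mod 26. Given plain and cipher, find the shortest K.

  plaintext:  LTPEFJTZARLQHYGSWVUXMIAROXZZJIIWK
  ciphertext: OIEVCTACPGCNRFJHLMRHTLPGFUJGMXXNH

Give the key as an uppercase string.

DPPRXKH

  i= 0: O-L =  3 → D
  i= 1: I-T = 15 → P
  i= 2: E-P = 15 → P
  i= 3: V-E = 17 → R
  i= 4: C-F = 23 → X
  i= 5: T-J = 10 → K
  i= 6: A-T =  7 → H
  i= 7: C-Z =  3 → D
  i= 8: P-A = 15 → P
  i= 9: G-R = 15 → P
  i=10: C-L = 17 → R
  i=11: N-Q = 23 → X
  i=12: R-H = 10 → K
  i=13: F-Y =  7 → H
  i=14: J-G =  3 → D
  i=15: H-S = 15 → P
  i=16: L-W = 15 → P
  i=17: M-V = 17 → R
  i=18: R-U = 23 → X
  i=19: H-X = 10 → K
  i=20: T-M =  7 → H
  i=21: L-I =  3 → D
  i=22: P-A = 15 → P
  i=23: G-R = 15 → P
  i=24: F-O = 17 → R
  i=25: U-X = 23 → X
  i=26: J-Z = 10 → K
  i=27: G-Z =  7 → H
  i=28: M-J =  3 → D
  i=29: X-I = 15 → P
  i=30: X-I = 15 → P
  i=31: N-W = 17 → R
  i=32: H-K = 23 → X
  shifts repeat with period 7: DPPRXKH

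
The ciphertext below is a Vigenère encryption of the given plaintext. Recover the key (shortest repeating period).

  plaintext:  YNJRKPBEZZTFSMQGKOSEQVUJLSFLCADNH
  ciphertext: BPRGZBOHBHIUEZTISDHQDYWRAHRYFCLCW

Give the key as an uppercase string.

  i= 0: B-Y =  3 → D
  i= 1: P-N =  2 → C
  i= 2: R-J =  8 → I
  i= 3: G-R = 15 → P
  i= 4: Z-K = 15 → P
  i= 5: B-P = 12 → M
  i= 6: O-B = 13 → N
  i= 7: H-E =  3 → D
  i= 8: B-Z =  2 → C
  i= 9: H-Z =  8 → I
  i=10: I-T = 15 → P
  i=11: U-F = 15 → P
  i=12: E-S = 12 → M
  i=13: Z-M = 13 → N
  i=14: T-Q =  3 → D
  i=15: I-G =  2 → C
  i=16: S-K =  8 → I
  i=17: D-O = 15 → P
  i=18: H-S = 15 → P
  i=19: Q-E = 12 → M
  i=20: D-Q = 13 → N
  i=21: Y-V =  3 → D
  i=22: W-U =  2 → C
  i=23: R-J =  8 → I
  i=24: A-L = 15 → P
  i=25: H-S = 15 → P
  i=26: R-F = 12 → M
  i=27: Y-L = 13 → N
  i=28: F-C =  3 → D
  i=29: C-A =  2 → C
  i=30: L-D =  8 → I
  i=31: C-N = 15 → P
  i=32: W-H = 15 → P
  shifts repeat with period 7: DCIPPMN

DCIPPMN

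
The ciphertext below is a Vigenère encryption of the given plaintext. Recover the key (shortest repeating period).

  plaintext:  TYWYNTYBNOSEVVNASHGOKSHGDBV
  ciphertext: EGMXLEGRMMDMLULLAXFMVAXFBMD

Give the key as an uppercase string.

LIQZY

  i= 0: E-T = 11 → L
  i= 1: G-Y =  8 → I
  i= 2: M-W = 16 → Q
  i= 3: X-Y = 25 → Z
  i= 4: L-N = 24 → Y
  i= 5: E-T = 11 → L
  i= 6: G-Y =  8 → I
  i= 7: R-B = 16 → Q
  i= 8: M-N = 25 → Z
  i= 9: M-O = 24 → Y
  i=10: D-S = 11 → L
  i=11: M-E =  8 → I
  i=12: L-V = 16 → Q
  i=13: U-V = 25 → Z
  i=14: L-N = 24 → Y
  i=15: L-A = 11 → L
  i=16: A-S =  8 → I
  i=17: X-H = 16 → Q
  i=18: F-G = 25 → Z
  i=19: M-O = 24 → Y
  i=20: V-K = 11 → L
  i=21: A-S =  8 → I
  i=22: X-H = 16 → Q
  i=23: F-G = 25 → Z
  i=24: B-D = 24 → Y
  i=25: M-B = 11 → L
  i=26: D-V =  8 → I
  shifts repeat with period 5: LIQZY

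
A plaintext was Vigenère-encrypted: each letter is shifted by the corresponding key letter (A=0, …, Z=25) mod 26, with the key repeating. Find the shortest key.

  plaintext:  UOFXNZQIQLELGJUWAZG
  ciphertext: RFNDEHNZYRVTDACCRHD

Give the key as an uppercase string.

  i= 0: R-U = 23 → X
  i= 1: F-O = 17 → R
  i= 2: N-F =  8 → I
  i= 3: D-X =  6 → G
  i= 4: E-N = 17 → R
  i= 5: H-Z =  8 → I
  i= 6: N-Q = 23 → X
  i= 7: Z-I = 17 → R
  i= 8: Y-Q =  8 → I
  i= 9: R-L =  6 → G
  i=10: V-E = 17 → R
  i=11: T-L =  8 → I
  i=12: D-G = 23 → X
  i=13: A-J = 17 → R
  i=14: C-U =  8 → I
  i=15: C-W =  6 → G
  i=16: R-A = 17 → R
  i=17: H-Z =  8 → I
  i=18: D-G = 23 → X
  shifts repeat with period 6: XRIGRI

XRIGRI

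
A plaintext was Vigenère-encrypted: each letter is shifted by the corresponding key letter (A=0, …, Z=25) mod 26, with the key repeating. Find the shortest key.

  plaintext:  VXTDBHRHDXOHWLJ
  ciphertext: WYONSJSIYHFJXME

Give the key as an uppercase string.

  i= 0: W-V =  1 → B
  i= 1: Y-X =  1 → B
  i= 2: O-T = 21 → V
  i= 3: N-D = 10 → K
  i= 4: S-B = 17 → R
  i= 5: J-H =  2 → C
  i= 6: S-R =  1 → B
  i= 7: I-H =  1 → B
  i= 8: Y-D = 21 → V
  i= 9: H-X = 10 → K
  i=10: F-O = 17 → R
  i=11: J-H =  2 → C
  i=12: X-W =  1 → B
  i=13: M-L =  1 → B
  i=14: E-J = 21 → V
  shifts repeat with period 6: BBVKRC

BBVKRC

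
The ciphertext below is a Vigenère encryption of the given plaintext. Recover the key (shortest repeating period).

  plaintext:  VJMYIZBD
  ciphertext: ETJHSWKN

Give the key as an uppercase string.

JKX

  i= 0: E-V =  9 → J
  i= 1: T-J = 10 → K
  i= 2: J-M = 23 → X
  i= 3: H-Y =  9 → J
  i= 4: S-I = 10 → K
  i= 5: W-Z = 23 → X
  i= 6: K-B =  9 → J
  i= 7: N-D = 10 → K
  shifts repeat with period 3: JKX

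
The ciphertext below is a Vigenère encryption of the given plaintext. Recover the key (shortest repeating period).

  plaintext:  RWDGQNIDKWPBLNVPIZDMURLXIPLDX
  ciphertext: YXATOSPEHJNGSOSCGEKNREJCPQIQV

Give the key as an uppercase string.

  i= 0: Y-R =  7 → H
  i= 1: X-W =  1 → B
  i= 2: A-D = 23 → X
  i= 3: T-G = 13 → N
  i= 4: O-Q = 24 → Y
  i= 5: S-N =  5 → F
  i= 6: P-I =  7 → H
  i= 7: E-D =  1 → B
  i= 8: H-K = 23 → X
  i= 9: J-W = 13 → N
  i=10: N-P = 24 → Y
  i=11: G-B =  5 → F
  i=12: S-L =  7 → H
  i=13: O-N =  1 → B
  i=14: S-V = 23 → X
  i=15: C-P = 13 → N
  i=16: G-I = 24 → Y
  i=17: E-Z =  5 → F
  i=18: K-D =  7 → H
  i=19: N-M =  1 → B
  i=20: R-U = 23 → X
  i=21: E-R = 13 → N
  i=22: J-L = 24 → Y
  i=23: C-X =  5 → F
  i=24: P-I =  7 → H
  i=25: Q-P =  1 → B
  i=26: I-L = 23 → X
  i=27: Q-D = 13 → N
  i=28: V-X = 24 → Y
  shifts repeat with period 6: HBXNYF

HBXNYF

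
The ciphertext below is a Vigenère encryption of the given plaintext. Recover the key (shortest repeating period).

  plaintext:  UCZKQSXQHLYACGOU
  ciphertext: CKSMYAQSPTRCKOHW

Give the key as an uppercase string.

  i= 0: C-U =  8 → I
  i= 1: K-C =  8 → I
  i= 2: S-Z = 19 → T
  i= 3: M-K =  2 → C
  i= 4: Y-Q =  8 → I
  i= 5: A-S =  8 → I
  i= 6: Q-X = 19 → T
  i= 7: S-Q =  2 → C
  i= 8: P-H =  8 → I
  i= 9: T-L =  8 → I
  i=10: R-Y = 19 → T
  i=11: C-A =  2 → C
  i=12: K-C =  8 → I
  i=13: O-G =  8 → I
  i=14: H-O = 19 → T
  i=15: W-U =  2 → C
  shifts repeat with period 4: IITC

IITC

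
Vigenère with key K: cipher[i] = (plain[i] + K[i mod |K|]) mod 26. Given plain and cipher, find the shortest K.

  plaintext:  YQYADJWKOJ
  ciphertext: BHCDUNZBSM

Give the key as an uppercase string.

  i= 0: B-Y =  3 → D
  i= 1: H-Q = 17 → R
  i= 2: C-Y =  4 → E
  i= 3: D-A =  3 → D
  i= 4: U-D = 17 → R
  i= 5: N-J =  4 → E
  i= 6: Z-W =  3 → D
  i= 7: B-K = 17 → R
  i= 8: S-O =  4 → E
  i= 9: M-J =  3 → D
  shifts repeat with period 3: DRE

DRE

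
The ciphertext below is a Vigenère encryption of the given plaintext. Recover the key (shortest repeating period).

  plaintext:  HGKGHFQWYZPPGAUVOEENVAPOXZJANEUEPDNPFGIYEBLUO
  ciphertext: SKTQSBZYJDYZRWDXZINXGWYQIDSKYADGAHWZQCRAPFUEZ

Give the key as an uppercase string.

  i= 0: S-H = 11 → L
  i= 1: K-G =  4 → E
  i= 2: T-K =  9 → J
  i= 3: Q-G = 10 → K
  i= 4: S-H = 11 → L
  i= 5: B-F = 22 → W
  i= 6: Z-Q =  9 → J
  i= 7: Y-W =  2 → C
  i= 8: J-Y = 11 → L
  i= 9: D-Z =  4 → E
  i=10: Y-P =  9 → J
  i=11: Z-P = 10 → K
  i=12: R-G = 11 → L
  i=13: W-A = 22 → W
  i=14: D-U =  9 → J
  i=15: X-V =  2 → C
  i=16: Z-O = 11 → L
  i=17: I-E =  4 → E
  i=18: N-E =  9 → J
  i=19: X-N = 10 → K
  i=20: G-V = 11 → L
  i=21: W-A = 22 → W
  i=22: Y-P =  9 → J
  i=23: Q-O =  2 → C
  i=24: I-X = 11 → L
  i=25: D-Z =  4 → E
  i=26: S-J =  9 → J
  i=27: K-A = 10 → K
  i=28: Y-N = 11 → L
  i=29: A-E = 22 → W
  i=30: D-U =  9 → J
  i=31: G-E =  2 → C
  i=32: A-P = 11 → L
  i=33: H-D =  4 → E
  i=34: W-N =  9 → J
  i=35: Z-P = 10 → K
  i=36: Q-F = 11 → L
  i=37: C-G = 22 → W
  i=38: R-I =  9 → J
  i=39: A-Y =  2 → C
  i=40: P-E = 11 → L
  i=41: F-B =  4 → E
  i=42: U-L =  9 → J
  i=43: E-U = 10 → K
  i=44: Z-O = 11 → L
  shifts repeat with period 8: LEJKLWJC

LEJKLWJC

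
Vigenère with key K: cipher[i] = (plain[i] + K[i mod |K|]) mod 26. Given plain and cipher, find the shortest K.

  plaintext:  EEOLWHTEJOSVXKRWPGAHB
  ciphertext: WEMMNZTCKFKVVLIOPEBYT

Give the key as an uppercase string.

  i= 0: W-E = 18 → S
  i= 1: E-E =  0 → A
  i= 2: M-O = 24 → Y
  i= 3: M-L =  1 → B
  i= 4: N-W = 17 → R
  i= 5: Z-H = 18 → S
  i= 6: T-T =  0 → A
  i= 7: C-E = 24 → Y
  i= 8: K-J =  1 → B
  i= 9: F-O = 17 → R
  i=10: K-S = 18 → S
  i=11: V-V =  0 → A
  i=12: V-X = 24 → Y
  i=13: L-K =  1 → B
  i=14: I-R = 17 → R
  i=15: O-W = 18 → S
  i=16: P-P =  0 → A
  i=17: E-G = 24 → Y
  i=18: B-A =  1 → B
  i=19: Y-H = 17 → R
  i=20: T-B = 18 → S
  shifts repeat with period 5: SAYBR

SAYBR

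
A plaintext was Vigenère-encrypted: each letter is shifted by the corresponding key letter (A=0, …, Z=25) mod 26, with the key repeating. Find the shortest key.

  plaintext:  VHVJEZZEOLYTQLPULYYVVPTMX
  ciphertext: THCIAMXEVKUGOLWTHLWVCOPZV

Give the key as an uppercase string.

YAHZWN

  i= 0: T-V = 24 → Y
  i= 1: H-H =  0 → A
  i= 2: C-V =  7 → H
  i= 3: I-J = 25 → Z
  i= 4: A-E = 22 → W
  i= 5: M-Z = 13 → N
  i= 6: X-Z = 24 → Y
  i= 7: E-E =  0 → A
  i= 8: V-O =  7 → H
  i= 9: K-L = 25 → Z
  i=10: U-Y = 22 → W
  i=11: G-T = 13 → N
  i=12: O-Q = 24 → Y
  i=13: L-L =  0 → A
  i=14: W-P =  7 → H
  i=15: T-U = 25 → Z
  i=16: H-L = 22 → W
  i=17: L-Y = 13 → N
  i=18: W-Y = 24 → Y
  i=19: V-V =  0 → A
  i=20: C-V =  7 → H
  i=21: O-P = 25 → Z
  i=22: P-T = 22 → W
  i=23: Z-M = 13 → N
  i=24: V-X = 24 → Y
  shifts repeat with period 6: YAHZWN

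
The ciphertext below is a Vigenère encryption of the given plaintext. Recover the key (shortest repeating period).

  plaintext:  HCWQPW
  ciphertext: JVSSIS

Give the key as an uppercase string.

  i= 0: J-H =  2 → C
  i= 1: V-C = 19 → T
  i= 2: S-W = 22 → W
  i= 3: S-Q =  2 → C
  i= 4: I-P = 19 → T
  i= 5: S-W = 22 → W
  shifts repeat with period 3: CTW

CTW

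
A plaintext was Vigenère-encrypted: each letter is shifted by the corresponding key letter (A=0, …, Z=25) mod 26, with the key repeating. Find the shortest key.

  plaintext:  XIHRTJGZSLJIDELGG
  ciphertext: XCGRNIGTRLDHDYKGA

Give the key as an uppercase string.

  i= 0: X-X =  0 → A
  i= 1: C-I = 20 → U
  i= 2: G-H = 25 → Z
  i= 3: R-R =  0 → A
  i= 4: N-T = 20 → U
  i= 5: I-J = 25 → Z
  i= 6: G-G =  0 → A
  i= 7: T-Z = 20 → U
  i= 8: R-S = 25 → Z
  i= 9: L-L =  0 → A
  i=10: D-J = 20 → U
  i=11: H-I = 25 → Z
  i=12: D-D =  0 → A
  i=13: Y-E = 20 → U
  i=14: K-L = 25 → Z
  i=15: G-G =  0 → A
  i=16: A-G = 20 → U
  shifts repeat with period 3: AUZ

AUZ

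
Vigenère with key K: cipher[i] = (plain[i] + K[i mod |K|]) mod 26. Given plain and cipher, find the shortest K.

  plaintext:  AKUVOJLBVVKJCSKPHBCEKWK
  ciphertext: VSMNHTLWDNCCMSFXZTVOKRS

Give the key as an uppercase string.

VISSTKA

  i= 0: V-A = 21 → V
  i= 1: S-K =  8 → I
  i= 2: M-U = 18 → S
  i= 3: N-V = 18 → S
  i= 4: H-O = 19 → T
  i= 5: T-J = 10 → K
  i= 6: L-L =  0 → A
  i= 7: W-B = 21 → V
  i= 8: D-V =  8 → I
  i= 9: N-V = 18 → S
  i=10: C-K = 18 → S
  i=11: C-J = 19 → T
  i=12: M-C = 10 → K
  i=13: S-S =  0 → A
  i=14: F-K = 21 → V
  i=15: X-P =  8 → I
  i=16: Z-H = 18 → S
  i=17: T-B = 18 → S
  i=18: V-C = 19 → T
  i=19: O-E = 10 → K
  i=20: K-K =  0 → A
  i=21: R-W = 21 → V
  i=22: S-K =  8 → I
  shifts repeat with period 7: VISSTKA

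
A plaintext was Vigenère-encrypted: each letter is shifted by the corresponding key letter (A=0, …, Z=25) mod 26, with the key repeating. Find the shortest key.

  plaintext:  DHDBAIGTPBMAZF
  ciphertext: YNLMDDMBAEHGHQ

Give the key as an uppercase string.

  i= 0: Y-D = 21 → V
  i= 1: N-H =  6 → G
  i= 2: L-D =  8 → I
  i= 3: M-B = 11 → L
  i= 4: D-A =  3 → D
  i= 5: D-I = 21 → V
  i= 6: M-G =  6 → G
  i= 7: B-T =  8 → I
  i= 8: A-P = 11 → L
  i= 9: E-B =  3 → D
  i=10: H-M = 21 → V
  i=11: G-A =  6 → G
  i=12: H-Z =  8 → I
  i=13: Q-F = 11 → L
  shifts repeat with period 5: VGILD

VGILD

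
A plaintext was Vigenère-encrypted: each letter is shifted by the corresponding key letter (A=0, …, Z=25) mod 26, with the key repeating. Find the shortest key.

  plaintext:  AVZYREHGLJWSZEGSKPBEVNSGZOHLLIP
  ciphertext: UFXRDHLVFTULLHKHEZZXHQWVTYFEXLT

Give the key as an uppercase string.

UKYTMDEP

  i= 0: U-A = 20 → U
  i= 1: F-V = 10 → K
  i= 2: X-Z = 24 → Y
  i= 3: R-Y = 19 → T
  i= 4: D-R = 12 → M
  i= 5: H-E =  3 → D
  i= 6: L-H =  4 → E
  i= 7: V-G = 15 → P
  i= 8: F-L = 20 → U
  i= 9: T-J = 10 → K
  i=10: U-W = 24 → Y
  i=11: L-S = 19 → T
  i=12: L-Z = 12 → M
  i=13: H-E =  3 → D
  i=14: K-G =  4 → E
  i=15: H-S = 15 → P
  i=16: E-K = 20 → U
  i=17: Z-P = 10 → K
  i=18: Z-B = 24 → Y
  i=19: X-E = 19 → T
  i=20: H-V = 12 → M
  i=21: Q-N =  3 → D
  i=22: W-S =  4 → E
  i=23: V-G = 15 → P
  i=24: T-Z = 20 → U
  i=25: Y-O = 10 → K
  i=26: F-H = 24 → Y
  i=27: E-L = 19 → T
  i=28: X-L = 12 → M
  i=29: L-I =  3 → D
  i=30: T-P =  4 → E
  shifts repeat with period 8: UKYTMDEP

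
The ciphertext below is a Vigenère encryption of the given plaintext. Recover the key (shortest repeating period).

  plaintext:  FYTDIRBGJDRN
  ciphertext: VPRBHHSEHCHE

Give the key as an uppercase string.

  i= 0: V-F = 16 → Q
  i= 1: P-Y = 17 → R
  i= 2: R-T = 24 → Y
  i= 3: B-D = 24 → Y
  i= 4: H-I = 25 → Z
  i= 5: H-R = 16 → Q
  i= 6: S-B = 17 → R
  i= 7: E-G = 24 → Y
  i= 8: H-J = 24 → Y
  i= 9: C-D = 25 → Z
  i=10: H-R = 16 → Q
  i=11: E-N = 17 → R
  shifts repeat with period 5: QRYYZ

QRYYZ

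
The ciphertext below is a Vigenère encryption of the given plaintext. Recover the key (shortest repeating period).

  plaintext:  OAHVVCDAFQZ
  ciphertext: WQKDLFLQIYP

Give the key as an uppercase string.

IQD

  i= 0: W-O =  8 → I
  i= 1: Q-A = 16 → Q
  i= 2: K-H =  3 → D
  i= 3: D-V =  8 → I
  i= 4: L-V = 16 → Q
  i= 5: F-C =  3 → D
  i= 6: L-D =  8 → I
  i= 7: Q-A = 16 → Q
  i= 8: I-F =  3 → D
  i= 9: Y-Q =  8 → I
  i=10: P-Z = 16 → Q
  shifts repeat with period 3: IQD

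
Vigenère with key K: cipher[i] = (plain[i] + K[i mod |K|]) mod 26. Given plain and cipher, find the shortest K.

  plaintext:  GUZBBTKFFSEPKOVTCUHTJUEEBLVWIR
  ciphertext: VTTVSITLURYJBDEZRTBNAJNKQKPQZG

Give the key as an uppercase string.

  i= 0: V-G = 15 → P
  i= 1: T-U = 25 → Z
  i= 2: T-Z = 20 → U
  i= 3: V-B = 20 → U
  i= 4: S-B = 17 → R
  i= 5: I-T = 15 → P
  i= 6: T-K =  9 → J
  i= 7: L-F =  6 → G
  i= 8: U-F = 15 → P
  i= 9: R-S = 25 → Z
  i=10: Y-E = 20 → U
  i=11: J-P = 20 → U
  i=12: B-K = 17 → R
  i=13: D-O = 15 → P
  i=14: E-V =  9 → J
  i=15: Z-T =  6 → G
  i=16: R-C = 15 → P
  i=17: T-U = 25 → Z
  i=18: B-H = 20 → U
  i=19: N-T = 20 → U
  i=20: A-J = 17 → R
  i=21: J-U = 15 → P
  i=22: N-E =  9 → J
  i=23: K-E =  6 → G
  i=24: Q-B = 15 → P
  i=25: K-L = 25 → Z
  i=26: P-V = 20 → U
  i=27: Q-W = 20 → U
  i=28: Z-I = 17 → R
  i=29: G-R = 15 → P
  shifts repeat with period 8: PZUURPJG

PZUURPJG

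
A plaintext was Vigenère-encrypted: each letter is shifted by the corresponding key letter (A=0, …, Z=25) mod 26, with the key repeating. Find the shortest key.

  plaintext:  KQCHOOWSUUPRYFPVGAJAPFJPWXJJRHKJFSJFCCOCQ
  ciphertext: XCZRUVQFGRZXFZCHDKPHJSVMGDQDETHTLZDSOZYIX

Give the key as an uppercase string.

  i= 0: X-K = 13 → N
  i= 1: C-Q = 12 → M
  i= 2: Z-C = 23 → X
  i= 3: R-H = 10 → K
  i= 4: U-O =  6 → G
  i= 5: V-O =  7 → H
  i= 6: Q-W = 20 → U
  i= 7: F-S = 13 → N
  i= 8: G-U = 12 → M
  i= 9: R-U = 23 → X
  i=10: Z-P = 10 → K
  i=11: X-R =  6 → G
  i=12: F-Y =  7 → H
  i=13: Z-F = 20 → U
  i=14: C-P = 13 → N
  i=15: H-V = 12 → M
  i=16: D-G = 23 → X
  i=17: K-A = 10 → K
  i=18: P-J =  6 → G
  i=19: H-A =  7 → H
  i=20: J-P = 20 → U
  i=21: S-F = 13 → N
  i=22: V-J = 12 → M
  i=23: M-P = 23 → X
  i=24: G-W = 10 → K
  i=25: D-X =  6 → G
  i=26: Q-J =  7 → H
  i=27: D-J = 20 → U
  i=28: E-R = 13 → N
  i=29: T-H = 12 → M
  i=30: H-K = 23 → X
  i=31: T-J = 10 → K
  i=32: L-F =  6 → G
  i=33: Z-S =  7 → H
  i=34: D-J = 20 → U
  i=35: S-F = 13 → N
  i=36: O-C = 12 → M
  i=37: Z-C = 23 → X
  i=38: Y-O = 10 → K
  i=39: I-C =  6 → G
  i=40: X-Q =  7 → H
  shifts repeat with period 7: NMXKGHU

NMXKGHU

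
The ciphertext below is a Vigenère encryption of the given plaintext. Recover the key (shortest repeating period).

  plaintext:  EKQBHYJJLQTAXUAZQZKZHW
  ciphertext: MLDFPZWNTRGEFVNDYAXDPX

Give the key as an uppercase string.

IBNE

  i= 0: M-E =  8 → I
  i= 1: L-K =  1 → B
  i= 2: D-Q = 13 → N
  i= 3: F-B =  4 → E
  i= 4: P-H =  8 → I
  i= 5: Z-Y =  1 → B
  i= 6: W-J = 13 → N
  i= 7: N-J =  4 → E
  i= 8: T-L =  8 → I
  i= 9: R-Q =  1 → B
  i=10: G-T = 13 → N
  i=11: E-A =  4 → E
  i=12: F-X =  8 → I
  i=13: V-U =  1 → B
  i=14: N-A = 13 → N
  i=15: D-Z =  4 → E
  i=16: Y-Q =  8 → I
  i=17: A-Z =  1 → B
  i=18: X-K = 13 → N
  i=19: D-Z =  4 → E
  i=20: P-H =  8 → I
  i=21: X-W =  1 → B
  shifts repeat with period 4: IBNE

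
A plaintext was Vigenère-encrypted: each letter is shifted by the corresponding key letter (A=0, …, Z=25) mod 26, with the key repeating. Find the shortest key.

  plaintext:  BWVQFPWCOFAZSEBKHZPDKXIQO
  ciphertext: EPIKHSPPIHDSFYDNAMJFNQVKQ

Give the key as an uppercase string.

DTNUC

  i= 0: E-B =  3 → D
  i= 1: P-W = 19 → T
  i= 2: I-V = 13 → N
  i= 3: K-Q = 20 → U
  i= 4: H-F =  2 → C
  i= 5: S-P =  3 → D
  i= 6: P-W = 19 → T
  i= 7: P-C = 13 → N
  i= 8: I-O = 20 → U
  i= 9: H-F =  2 → C
  i=10: D-A =  3 → D
  i=11: S-Z = 19 → T
  i=12: F-S = 13 → N
  i=13: Y-E = 20 → U
  i=14: D-B =  2 → C
  i=15: N-K =  3 → D
  i=16: A-H = 19 → T
  i=17: M-Z = 13 → N
  i=18: J-P = 20 → U
  i=19: F-D =  2 → C
  i=20: N-K =  3 → D
  i=21: Q-X = 19 → T
  i=22: V-I = 13 → N
  i=23: K-Q = 20 → U
  i=24: Q-O =  2 → C
  shifts repeat with period 5: DTNUC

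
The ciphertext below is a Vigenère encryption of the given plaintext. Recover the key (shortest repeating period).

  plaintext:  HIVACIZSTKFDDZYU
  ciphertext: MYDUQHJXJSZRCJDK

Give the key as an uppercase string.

FQIUOZK

  i= 0: M-H =  5 → F
  i= 1: Y-I = 16 → Q
  i= 2: D-V =  8 → I
  i= 3: U-A = 20 → U
  i= 4: Q-C = 14 → O
  i= 5: H-I = 25 → Z
  i= 6: J-Z = 10 → K
  i= 7: X-S =  5 → F
  i= 8: J-T = 16 → Q
  i= 9: S-K =  8 → I
  i=10: Z-F = 20 → U
  i=11: R-D = 14 → O
  i=12: C-D = 25 → Z
  i=13: J-Z = 10 → K
  i=14: D-Y =  5 → F
  i=15: K-U = 16 → Q
  shifts repeat with period 7: FQIUOZK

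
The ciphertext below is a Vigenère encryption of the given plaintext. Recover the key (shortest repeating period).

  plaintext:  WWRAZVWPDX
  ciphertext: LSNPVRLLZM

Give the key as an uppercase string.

  i= 0: L-W = 15 → P
  i= 1: S-W = 22 → W
  i= 2: N-R = 22 → W
  i= 3: P-A = 15 → P
  i= 4: V-Z = 22 → W
  i= 5: R-V = 22 → W
  i= 6: L-W = 15 → P
  i= 7: L-P = 22 → W
  i= 8: Z-D = 22 → W
  i= 9: M-X = 15 → P
  shifts repeat with period 3: PWW

PWW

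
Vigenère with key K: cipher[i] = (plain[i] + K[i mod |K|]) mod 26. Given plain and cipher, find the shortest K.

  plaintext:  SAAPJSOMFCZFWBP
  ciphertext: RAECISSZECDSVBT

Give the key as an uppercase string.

ZAEN

  i= 0: R-S = 25 → Z
  i= 1: A-A =  0 → A
  i= 2: E-A =  4 → E
  i= 3: C-P = 13 → N
  i= 4: I-J = 25 → Z
  i= 5: S-S =  0 → A
  i= 6: S-O =  4 → E
  i= 7: Z-M = 13 → N
  i= 8: E-F = 25 → Z
  i= 9: C-C =  0 → A
  i=10: D-Z =  4 → E
  i=11: S-F = 13 → N
  i=12: V-W = 25 → Z
  i=13: B-B =  0 → A
  i=14: T-P =  4 → E
  shifts repeat with period 4: ZAEN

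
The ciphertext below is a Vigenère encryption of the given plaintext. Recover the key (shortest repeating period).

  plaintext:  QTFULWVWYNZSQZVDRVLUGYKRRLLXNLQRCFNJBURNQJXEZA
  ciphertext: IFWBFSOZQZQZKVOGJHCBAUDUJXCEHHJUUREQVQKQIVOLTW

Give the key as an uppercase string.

  i= 0: I-Q = 18 → S
  i= 1: F-T = 12 → M
  i= 2: W-F = 17 → R
  i= 3: B-U =  7 → H
  i= 4: F-L = 20 → U
  i= 5: S-W = 22 → W
  i= 6: O-V = 19 → T
  i= 7: Z-W =  3 → D
  i= 8: Q-Y = 18 → S
  i= 9: Z-N = 12 → M
  i=10: Q-Z = 17 → R
  i=11: Z-S =  7 → H
  i=12: K-Q = 20 → U
  i=13: V-Z = 22 → W
  i=14: O-V = 19 → T
  i=15: G-D =  3 → D
  i=16: J-R = 18 → S
  i=17: H-V = 12 → M
  i=18: C-L = 17 → R
  i=19: B-U =  7 → H
  i=20: A-G = 20 → U
  i=21: U-Y = 22 → W
  i=22: D-K = 19 → T
  i=23: U-R =  3 → D
  i=24: J-R = 18 → S
  i=25: X-L = 12 → M
  i=26: C-L = 17 → R
  i=27: E-X =  7 → H
  i=28: H-N = 20 → U
  i=29: H-L = 22 → W
  i=30: J-Q = 19 → T
  i=31: U-R =  3 → D
  i=32: U-C = 18 → S
  i=33: R-F = 12 → M
  i=34: E-N = 17 → R
  i=35: Q-J =  7 → H
  i=36: V-B = 20 → U
  i=37: Q-U = 22 → W
  i=38: K-R = 19 → T
  i=39: Q-N =  3 → D
  i=40: I-Q = 18 → S
  i=41: V-J = 12 → M
  i=42: O-X = 17 → R
  i=43: L-E =  7 → H
  i=44: T-Z = 20 → U
  i=45: W-A = 22 → W
  shifts repeat with period 8: SMRHUWTD

SMRHUWTD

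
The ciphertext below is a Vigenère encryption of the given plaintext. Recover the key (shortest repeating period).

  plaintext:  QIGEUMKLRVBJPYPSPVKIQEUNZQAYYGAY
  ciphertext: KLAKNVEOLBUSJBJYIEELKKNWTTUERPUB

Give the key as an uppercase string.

UDUGTJ

  i= 0: K-Q = 20 → U
  i= 1: L-I =  3 → D
  i= 2: A-G = 20 → U
  i= 3: K-E =  6 → G
  i= 4: N-U = 19 → T
  i= 5: V-M =  9 → J
  i= 6: E-K = 20 → U
  i= 7: O-L =  3 → D
  i= 8: L-R = 20 → U
  i= 9: B-V =  6 → G
  i=10: U-B = 19 → T
  i=11: S-J =  9 → J
  i=12: J-P = 20 → U
  i=13: B-Y =  3 → D
  i=14: J-P = 20 → U
  i=15: Y-S =  6 → G
  i=16: I-P = 19 → T
  i=17: E-V =  9 → J
  i=18: E-K = 20 → U
  i=19: L-I =  3 → D
  i=20: K-Q = 20 → U
  i=21: K-E =  6 → G
  i=22: N-U = 19 → T
  i=23: W-N =  9 → J
  i=24: T-Z = 20 → U
  i=25: T-Q =  3 → D
  i=26: U-A = 20 → U
  i=27: E-Y =  6 → G
  i=28: R-Y = 19 → T
  i=29: P-G =  9 → J
  i=30: U-A = 20 → U
  i=31: B-Y =  3 → D
  shifts repeat with period 6: UDUGTJ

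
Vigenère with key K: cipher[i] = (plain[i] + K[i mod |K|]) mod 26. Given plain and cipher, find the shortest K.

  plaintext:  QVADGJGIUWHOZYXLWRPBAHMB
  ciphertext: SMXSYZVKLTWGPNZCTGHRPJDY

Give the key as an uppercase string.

  i= 0: S-Q =  2 → C
  i= 1: M-V = 17 → R
  i= 2: X-A = 23 → X
  i= 3: S-D = 15 → P
  i= 4: Y-G = 18 → S
  i= 5: Z-J = 16 → Q
  i= 6: V-G = 15 → P
  i= 7: K-I =  2 → C
  i= 8: L-U = 17 → R
  i= 9: T-W = 23 → X
  i=10: W-H = 15 → P
  i=11: G-O = 18 → S
  i=12: P-Z = 16 → Q
  i=13: N-Y = 15 → P
  i=14: Z-X =  2 → C
  i=15: C-L = 17 → R
  i=16: T-W = 23 → X
  i=17: G-R = 15 → P
  i=18: H-P = 18 → S
  i=19: R-B = 16 → Q
  i=20: P-A = 15 → P
  i=21: J-H =  2 → C
  i=22: D-M = 17 → R
  i=23: Y-B = 23 → X
  shifts repeat with period 7: CRXPSQP

CRXPSQP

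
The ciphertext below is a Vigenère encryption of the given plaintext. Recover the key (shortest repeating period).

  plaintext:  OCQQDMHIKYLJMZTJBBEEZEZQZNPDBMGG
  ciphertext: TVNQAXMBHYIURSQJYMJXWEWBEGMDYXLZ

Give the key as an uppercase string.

FTXAXL

  i= 0: T-O =  5 → F
  i= 1: V-C = 19 → T
  i= 2: N-Q = 23 → X
  i= 3: Q-Q =  0 → A
  i= 4: A-D = 23 → X
  i= 5: X-M = 11 → L
  i= 6: M-H =  5 → F
  i= 7: B-I = 19 → T
  i= 8: H-K = 23 → X
  i= 9: Y-Y =  0 → A
  i=10: I-L = 23 → X
  i=11: U-J = 11 → L
  i=12: R-M =  5 → F
  i=13: S-Z = 19 → T
  i=14: Q-T = 23 → X
  i=15: J-J =  0 → A
  i=16: Y-B = 23 → X
  i=17: M-B = 11 → L
  i=18: J-E =  5 → F
  i=19: X-E = 19 → T
  i=20: W-Z = 23 → X
  i=21: E-E =  0 → A
  i=22: W-Z = 23 → X
  i=23: B-Q = 11 → L
  i=24: E-Z =  5 → F
  i=25: G-N = 19 → T
  i=26: M-P = 23 → X
  i=27: D-D =  0 → A
  i=28: Y-B = 23 → X
  i=29: X-M = 11 → L
  i=30: L-G =  5 → F
  i=31: Z-G = 19 → T
  shifts repeat with period 6: FTXAXL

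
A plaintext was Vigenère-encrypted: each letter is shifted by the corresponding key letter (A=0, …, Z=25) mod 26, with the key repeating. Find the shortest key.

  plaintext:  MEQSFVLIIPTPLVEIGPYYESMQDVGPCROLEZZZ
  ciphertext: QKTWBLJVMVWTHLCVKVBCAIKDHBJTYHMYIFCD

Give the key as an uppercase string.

  i= 0: Q-M =  4 → E
  i= 1: K-E =  6 → G
  i= 2: T-Q =  3 → D
  i= 3: W-S =  4 → E
  i= 4: B-F = 22 → W
  i= 5: L-V = 16 → Q
  i= 6: J-L = 24 → Y
  i= 7: V-I = 13 → N
  i= 8: M-I =  4 → E
  i= 9: V-P =  6 → G
  i=10: W-T =  3 → D
  i=11: T-P =  4 → E
  i=12: H-L = 22 → W
  i=13: L-V = 16 → Q
  i=14: C-E = 24 → Y
  i=15: V-I = 13 → N
  i=16: K-G =  4 → E
  i=17: V-P =  6 → G
  i=18: B-Y =  3 → D
  i=19: C-Y =  4 → E
  i=20: A-E = 22 → W
  i=21: I-S = 16 → Q
  i=22: K-M = 24 → Y
  i=23: D-Q = 13 → N
  i=24: H-D =  4 → E
  i=25: B-V =  6 → G
  i=26: J-G =  3 → D
  i=27: T-P =  4 → E
  i=28: Y-C = 22 → W
  i=29: H-R = 16 → Q
  i=30: M-O = 24 → Y
  i=31: Y-L = 13 → N
  i=32: I-E =  4 → E
  i=33: F-Z =  6 → G
  i=34: C-Z =  3 → D
  i=35: D-Z =  4 → E
  shifts repeat with period 8: EGDEWQYN

EGDEWQYN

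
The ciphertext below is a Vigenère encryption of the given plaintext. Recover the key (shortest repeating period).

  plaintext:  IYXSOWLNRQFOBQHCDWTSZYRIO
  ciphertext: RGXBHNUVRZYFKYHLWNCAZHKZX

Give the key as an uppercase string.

JIAJTR

  i= 0: R-I =  9 → J
  i= 1: G-Y =  8 → I
  i= 2: X-X =  0 → A
  i= 3: B-S =  9 → J
  i= 4: H-O = 19 → T
  i= 5: N-W = 17 → R
  i= 6: U-L =  9 → J
  i= 7: V-N =  8 → I
  i= 8: R-R =  0 → A
  i= 9: Z-Q =  9 → J
  i=10: Y-F = 19 → T
  i=11: F-O = 17 → R
  i=12: K-B =  9 → J
  i=13: Y-Q =  8 → I
  i=14: H-H =  0 → A
  i=15: L-C =  9 → J
  i=16: W-D = 19 → T
  i=17: N-W = 17 → R
  i=18: C-T =  9 → J
  i=19: A-S =  8 → I
  i=20: Z-Z =  0 → A
  i=21: H-Y =  9 → J
  i=22: K-R = 19 → T
  i=23: Z-I = 17 → R
  i=24: X-O =  9 → J
  shifts repeat with period 6: JIAJTR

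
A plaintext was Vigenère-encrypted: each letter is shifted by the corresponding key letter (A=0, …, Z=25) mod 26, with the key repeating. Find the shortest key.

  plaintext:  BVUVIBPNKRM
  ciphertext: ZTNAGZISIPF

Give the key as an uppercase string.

YYTF

  i= 0: Z-B = 24 → Y
  i= 1: T-V = 24 → Y
  i= 2: N-U = 19 → T
  i= 3: A-V =  5 → F
  i= 4: G-I = 24 → Y
  i= 5: Z-B = 24 → Y
  i= 6: I-P = 19 → T
  i= 7: S-N =  5 → F
  i= 8: I-K = 24 → Y
  i= 9: P-R = 24 → Y
  i=10: F-M = 19 → T
  shifts repeat with period 4: YYTF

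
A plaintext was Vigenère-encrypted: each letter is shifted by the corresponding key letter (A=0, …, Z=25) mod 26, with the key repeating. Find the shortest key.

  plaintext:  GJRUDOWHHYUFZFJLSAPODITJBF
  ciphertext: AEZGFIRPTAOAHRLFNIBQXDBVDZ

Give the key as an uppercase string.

UVIMC

  i= 0: A-G = 20 → U
  i= 1: E-J = 21 → V
  i= 2: Z-R =  8 → I
  i= 3: G-U = 12 → M
  i= 4: F-D =  2 → C
  i= 5: I-O = 20 → U
  i= 6: R-W = 21 → V
  i= 7: P-H =  8 → I
  i= 8: T-H = 12 → M
  i= 9: A-Y =  2 → C
  i=10: O-U = 20 → U
  i=11: A-F = 21 → V
  i=12: H-Z =  8 → I
  i=13: R-F = 12 → M
  i=14: L-J =  2 → C
  i=15: F-L = 20 → U
  i=16: N-S = 21 → V
  i=17: I-A =  8 → I
  i=18: B-P = 12 → M
  i=19: Q-O =  2 → C
  i=20: X-D = 20 → U
  i=21: D-I = 21 → V
  i=22: B-T =  8 → I
  i=23: V-J = 12 → M
  i=24: D-B =  2 → C
  i=25: Z-F = 20 → U
  shifts repeat with period 5: UVIMC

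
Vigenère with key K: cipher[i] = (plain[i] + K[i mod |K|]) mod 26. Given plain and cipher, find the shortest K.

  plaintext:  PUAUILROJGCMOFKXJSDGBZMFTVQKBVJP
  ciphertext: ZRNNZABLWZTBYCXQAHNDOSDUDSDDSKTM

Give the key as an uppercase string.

KXNTRP

  i= 0: Z-P = 10 → K
  i= 1: R-U = 23 → X
  i= 2: N-A = 13 → N
  i= 3: N-U = 19 → T
  i= 4: Z-I = 17 → R
  i= 5: A-L = 15 → P
  i= 6: B-R = 10 → K
  i= 7: L-O = 23 → X
  i= 8: W-J = 13 → N
  i= 9: Z-G = 19 → T
  i=10: T-C = 17 → R
  i=11: B-M = 15 → P
  i=12: Y-O = 10 → K
  i=13: C-F = 23 → X
  i=14: X-K = 13 → N
  i=15: Q-X = 19 → T
  i=16: A-J = 17 → R
  i=17: H-S = 15 → P
  i=18: N-D = 10 → K
  i=19: D-G = 23 → X
  i=20: O-B = 13 → N
  i=21: S-Z = 19 → T
  i=22: D-M = 17 → R
  i=23: U-F = 15 → P
  i=24: D-T = 10 → K
  i=25: S-V = 23 → X
  i=26: D-Q = 13 → N
  i=27: D-K = 19 → T
  i=28: S-B = 17 → R
  i=29: K-V = 15 → P
  i=30: T-J = 10 → K
  i=31: M-P = 23 → X
  shifts repeat with period 6: KXNTRP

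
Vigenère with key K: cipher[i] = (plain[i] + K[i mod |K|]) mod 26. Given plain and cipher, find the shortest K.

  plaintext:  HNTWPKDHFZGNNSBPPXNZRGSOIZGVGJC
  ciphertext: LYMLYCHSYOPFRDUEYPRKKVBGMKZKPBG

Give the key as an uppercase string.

ELTPJS

  i= 0: L-H =  4 → E
  i= 1: Y-N = 11 → L
  i= 2: M-T = 19 → T
  i= 3: L-W = 15 → P
  i= 4: Y-P =  9 → J
  i= 5: C-K = 18 → S
  i= 6: H-D =  4 → E
  i= 7: S-H = 11 → L
  i= 8: Y-F = 19 → T
  i= 9: O-Z = 15 → P
  i=10: P-G =  9 → J
  i=11: F-N = 18 → S
  i=12: R-N =  4 → E
  i=13: D-S = 11 → L
  i=14: U-B = 19 → T
  i=15: E-P = 15 → P
  i=16: Y-P =  9 → J
  i=17: P-X = 18 → S
  i=18: R-N =  4 → E
  i=19: K-Z = 11 → L
  i=20: K-R = 19 → T
  i=21: V-G = 15 → P
  i=22: B-S =  9 → J
  i=23: G-O = 18 → S
  i=24: M-I =  4 → E
  i=25: K-Z = 11 → L
  i=26: Z-G = 19 → T
  i=27: K-V = 15 → P
  i=28: P-G =  9 → J
  i=29: B-J = 18 → S
  i=30: G-C =  4 → E
  shifts repeat with period 6: ELTPJS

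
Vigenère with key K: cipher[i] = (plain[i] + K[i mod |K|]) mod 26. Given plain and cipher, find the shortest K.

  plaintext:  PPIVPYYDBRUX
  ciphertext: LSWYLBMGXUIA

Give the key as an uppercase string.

  i= 0: L-P = 22 → W
  i= 1: S-P =  3 → D
  i= 2: W-I = 14 → O
  i= 3: Y-V =  3 → D
  i= 4: L-P = 22 → W
  i= 5: B-Y =  3 → D
  i= 6: M-Y = 14 → O
  i= 7: G-D =  3 → D
  i= 8: X-B = 22 → W
  i= 9: U-R =  3 → D
  i=10: I-U = 14 → O
  i=11: A-X =  3 → D
  shifts repeat with period 4: WDOD

WDOD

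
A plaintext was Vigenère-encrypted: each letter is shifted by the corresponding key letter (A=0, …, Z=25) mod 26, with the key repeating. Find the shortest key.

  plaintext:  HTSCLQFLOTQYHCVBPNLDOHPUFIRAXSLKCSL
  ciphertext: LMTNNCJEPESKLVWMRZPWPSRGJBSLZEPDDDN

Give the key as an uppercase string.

ETBLCM

  i= 0: L-H =  4 → E
  i= 1: M-T = 19 → T
  i= 2: T-S =  1 → B
  i= 3: N-C = 11 → L
  i= 4: N-L =  2 → C
  i= 5: C-Q = 12 → M
  i= 6: J-F =  4 → E
  i= 7: E-L = 19 → T
  i= 8: P-O =  1 → B
  i= 9: E-T = 11 → L
  i=10: S-Q =  2 → C
  i=11: K-Y = 12 → M
  i=12: L-H =  4 → E
  i=13: V-C = 19 → T
  i=14: W-V =  1 → B
  i=15: M-B = 11 → L
  i=16: R-P =  2 → C
  i=17: Z-N = 12 → M
  i=18: P-L =  4 → E
  i=19: W-D = 19 → T
  i=20: P-O =  1 → B
  i=21: S-H = 11 → L
  i=22: R-P =  2 → C
  i=23: G-U = 12 → M
  i=24: J-F =  4 → E
  i=25: B-I = 19 → T
  i=26: S-R =  1 → B
  i=27: L-A = 11 → L
  i=28: Z-X =  2 → C
  i=29: E-S = 12 → M
  i=30: P-L =  4 → E
  i=31: D-K = 19 → T
  i=32: D-C =  1 → B
  i=33: D-S = 11 → L
  i=34: N-L =  2 → C
  shifts repeat with period 6: ETBLCM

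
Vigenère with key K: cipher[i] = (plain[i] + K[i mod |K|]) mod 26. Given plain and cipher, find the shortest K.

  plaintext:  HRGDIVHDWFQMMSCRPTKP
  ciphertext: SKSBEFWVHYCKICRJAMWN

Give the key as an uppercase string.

  i= 0: S-H = 11 → L
  i= 1: K-R = 19 → T
  i= 2: S-G = 12 → M
  i= 3: B-D = 24 → Y
  i= 4: E-I = 22 → W
  i= 5: F-V = 10 → K
  i= 6: W-H = 15 → P
  i= 7: V-D = 18 → S
  i= 8: H-W = 11 → L
  i= 9: Y-F = 19 → T
  i=10: C-Q = 12 → M
  i=11: K-M = 24 → Y
  i=12: I-M = 22 → W
  i=13: C-S = 10 → K
  i=14: R-C = 15 → P
  i=15: J-R = 18 → S
  i=16: A-P = 11 → L
  i=17: M-T = 19 → T
  i=18: W-K = 12 → M
  i=19: N-P = 24 → Y
  shifts repeat with period 8: LTMYWKPS

LTMYWKPS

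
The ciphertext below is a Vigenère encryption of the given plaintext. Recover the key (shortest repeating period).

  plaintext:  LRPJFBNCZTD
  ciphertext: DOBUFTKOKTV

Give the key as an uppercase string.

SXMLA

  i= 0: D-L = 18 → S
  i= 1: O-R = 23 → X
  i= 2: B-P = 12 → M
  i= 3: U-J = 11 → L
  i= 4: F-F =  0 → A
  i= 5: T-B = 18 → S
  i= 6: K-N = 23 → X
  i= 7: O-C = 12 → M
  i= 8: K-Z = 11 → L
  i= 9: T-T =  0 → A
  i=10: V-D = 18 → S
  shifts repeat with period 5: SXMLA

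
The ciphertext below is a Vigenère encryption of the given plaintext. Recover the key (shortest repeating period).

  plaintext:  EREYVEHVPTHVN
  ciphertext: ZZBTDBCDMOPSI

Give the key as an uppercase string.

  i= 0: Z-E = 21 → V
  i= 1: Z-R =  8 → I
  i= 2: B-E = 23 → X
  i= 3: T-Y = 21 → V
  i= 4: D-V =  8 → I
  i= 5: B-E = 23 → X
  i= 6: C-H = 21 → V
  i= 7: D-V =  8 → I
  i= 8: M-P = 23 → X
  i= 9: O-T = 21 → V
  i=10: P-H =  8 → I
  i=11: S-V = 23 → X
  i=12: I-N = 21 → V
  shifts repeat with period 3: VIX

VIX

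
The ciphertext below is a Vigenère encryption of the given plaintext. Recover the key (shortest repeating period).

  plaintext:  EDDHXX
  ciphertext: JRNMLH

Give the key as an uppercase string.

  i= 0: J-E =  5 → F
  i= 1: R-D = 14 → O
  i= 2: N-D = 10 → K
  i= 3: M-H =  5 → F
  i= 4: L-X = 14 → O
  i= 5: H-X = 10 → K
  shifts repeat with period 3: FOK

FOK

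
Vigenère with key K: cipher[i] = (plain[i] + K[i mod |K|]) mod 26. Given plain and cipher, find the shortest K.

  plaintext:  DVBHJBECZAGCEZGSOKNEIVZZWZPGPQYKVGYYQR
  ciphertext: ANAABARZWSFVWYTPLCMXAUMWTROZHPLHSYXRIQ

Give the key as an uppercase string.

XSZTSZNX

  i= 0: A-D = 23 → X
  i= 1: N-V = 18 → S
  i= 2: A-B = 25 → Z
  i= 3: A-H = 19 → T
  i= 4: B-J = 18 → S
  i= 5: A-B = 25 → Z
  i= 6: R-E = 13 → N
  i= 7: Z-C = 23 → X
  i= 8: W-Z = 23 → X
  i= 9: S-A = 18 → S
  i=10: F-G = 25 → Z
  i=11: V-C = 19 → T
  i=12: W-E = 18 → S
  i=13: Y-Z = 25 → Z
  i=14: T-G = 13 → N
  i=15: P-S = 23 → X
  i=16: L-O = 23 → X
  i=17: C-K = 18 → S
  i=18: M-N = 25 → Z
  i=19: X-E = 19 → T
  i=20: A-I = 18 → S
  i=21: U-V = 25 → Z
  i=22: M-Z = 13 → N
  i=23: W-Z = 23 → X
  i=24: T-W = 23 → X
  i=25: R-Z = 18 → S
  i=26: O-P = 25 → Z
  i=27: Z-G = 19 → T
  i=28: H-P = 18 → S
  i=29: P-Q = 25 → Z
  i=30: L-Y = 13 → N
  i=31: H-K = 23 → X
  i=32: S-V = 23 → X
  i=33: Y-G = 18 → S
  i=34: X-Y = 25 → Z
  i=35: R-Y = 19 → T
  i=36: I-Q = 18 → S
  i=37: Q-R = 25 → Z
  shifts repeat with period 8: XSZTSZNX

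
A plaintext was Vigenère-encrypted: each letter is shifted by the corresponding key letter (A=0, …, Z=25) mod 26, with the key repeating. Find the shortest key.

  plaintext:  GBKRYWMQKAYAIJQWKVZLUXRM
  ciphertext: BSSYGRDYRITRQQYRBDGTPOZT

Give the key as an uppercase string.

  i= 0: B-G = 21 → V
  i= 1: S-B = 17 → R
  i= 2: S-K =  8 → I
  i= 3: Y-R =  7 → H
  i= 4: G-Y =  8 → I
  i= 5: R-W = 21 → V
  i= 6: D-M = 17 → R
  i= 7: Y-Q =  8 → I
  i= 8: R-K =  7 → H
  i= 9: I-A =  8 → I
  i=10: T-Y = 21 → V
  i=11: R-A = 17 → R
  i=12: Q-I =  8 → I
  i=13: Q-J =  7 → H
  i=14: Y-Q =  8 → I
  i=15: R-W = 21 → V
  i=16: B-K = 17 → R
  i=17: D-V =  8 → I
  i=18: G-Z =  7 → H
  i=19: T-L =  8 → I
  i=20: P-U = 21 → V
  i=21: O-X = 17 → R
  i=22: Z-R =  8 → I
  i=23: T-M =  7 → H
  shifts repeat with period 5: VRIHI

VRIHI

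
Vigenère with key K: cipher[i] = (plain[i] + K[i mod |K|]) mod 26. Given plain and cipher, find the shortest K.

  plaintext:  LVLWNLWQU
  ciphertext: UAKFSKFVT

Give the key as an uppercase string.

JFZ

  i= 0: U-L =  9 → J
  i= 1: A-V =  5 → F
  i= 2: K-L = 25 → Z
  i= 3: F-W =  9 → J
  i= 4: S-N =  5 → F
  i= 5: K-L = 25 → Z
  i= 6: F-W =  9 → J
  i= 7: V-Q =  5 → F
  i= 8: T-U = 25 → Z
  shifts repeat with period 3: JFZ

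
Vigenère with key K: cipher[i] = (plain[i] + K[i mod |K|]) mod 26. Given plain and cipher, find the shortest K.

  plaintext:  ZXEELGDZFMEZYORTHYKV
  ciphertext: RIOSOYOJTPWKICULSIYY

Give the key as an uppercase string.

  i= 0: R-Z = 18 → S
  i= 1: I-X = 11 → L
  i= 2: O-E = 10 → K
  i= 3: S-E = 14 → O
  i= 4: O-L =  3 → D
  i= 5: Y-G = 18 → S
  i= 6: O-D = 11 → L
  i= 7: J-Z = 10 → K
  i= 8: T-F = 14 → O
  i= 9: P-M =  3 → D
  i=10: W-E = 18 → S
  i=11: K-Z = 11 → L
  i=12: I-Y = 10 → K
  i=13: C-O = 14 → O
  i=14: U-R =  3 → D
  i=15: L-T = 18 → S
  i=16: S-H = 11 → L
  i=17: I-Y = 10 → K
  i=18: Y-K = 14 → O
  i=19: Y-V =  3 → D
  shifts repeat with period 5: SLKOD

SLKOD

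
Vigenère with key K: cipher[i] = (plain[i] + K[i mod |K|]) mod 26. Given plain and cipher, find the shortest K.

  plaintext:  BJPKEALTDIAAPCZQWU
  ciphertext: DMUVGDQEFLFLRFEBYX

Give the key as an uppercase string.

  i= 0: D-B =  2 → C
  i= 1: M-J =  3 → D
  i= 2: U-P =  5 → F
  i= 3: V-K = 11 → L
  i= 4: G-E =  2 → C
  i= 5: D-A =  3 → D
  i= 6: Q-L =  5 → F
  i= 7: E-T = 11 → L
  i= 8: F-D =  2 → C
  i= 9: L-I =  3 → D
  i=10: F-A =  5 → F
  i=11: L-A = 11 → L
  i=12: R-P =  2 → C
  i=13: F-C =  3 → D
  i=14: E-Z =  5 → F
  i=15: B-Q = 11 → L
  i=16: Y-W =  2 → C
  i=17: X-U =  3 → D
  shifts repeat with period 4: CDFL

CDFL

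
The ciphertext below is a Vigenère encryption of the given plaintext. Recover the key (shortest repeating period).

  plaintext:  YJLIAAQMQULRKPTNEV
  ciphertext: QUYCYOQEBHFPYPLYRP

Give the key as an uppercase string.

  i= 0: Q-Y = 18 → S
  i= 1: U-J = 11 → L
  i= 2: Y-L = 13 → N
  i= 3: C-I = 20 → U
  i= 4: Y-A = 24 → Y
  i= 5: O-A = 14 → O
  i= 6: Q-Q =  0 → A
  i= 7: E-M = 18 → S
  i= 8: B-Q = 11 → L
  i= 9: H-U = 13 → N
  i=10: F-L = 20 → U
  i=11: P-R = 24 → Y
  i=12: Y-K = 14 → O
  i=13: P-P =  0 → A
  i=14: L-T = 18 → S
  i=15: Y-N = 11 → L
  i=16: R-E = 13 → N
  i=17: P-V = 20 → U
  shifts repeat with period 7: SLNUYOA

SLNUYOA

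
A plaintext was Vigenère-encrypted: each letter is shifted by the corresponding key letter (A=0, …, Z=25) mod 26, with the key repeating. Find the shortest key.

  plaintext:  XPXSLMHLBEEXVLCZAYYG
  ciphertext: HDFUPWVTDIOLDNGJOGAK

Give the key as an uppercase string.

  i= 0: H-X = 10 → K
  i= 1: D-P = 14 → O
  i= 2: F-X =  8 → I
  i= 3: U-S =  2 → C
  i= 4: P-L =  4 → E
  i= 5: W-M = 10 → K
  i= 6: V-H = 14 → O
  i= 7: T-L =  8 → I
  i= 8: D-B =  2 → C
  i= 9: I-E =  4 → E
  i=10: O-E = 10 → K
  i=11: L-X = 14 → O
  i=12: D-V =  8 → I
  i=13: N-L =  2 → C
  i=14: G-C =  4 → E
  i=15: J-Z = 10 → K
  i=16: O-A = 14 → O
  i=17: G-Y =  8 → I
  i=18: A-Y =  2 → C
  i=19: K-G =  4 → E
  shifts repeat with period 5: KOICE

KOICE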